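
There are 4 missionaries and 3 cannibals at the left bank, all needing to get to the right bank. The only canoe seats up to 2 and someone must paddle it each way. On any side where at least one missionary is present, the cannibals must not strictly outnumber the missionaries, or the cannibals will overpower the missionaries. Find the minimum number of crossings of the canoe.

11

Counting alone: each trip to the right bank takes at most 2 across and each return brings at least 1 back, so after t trips out (and t−1 returns) at most 2t − (t−1) of the 7 are across; that first reaches 7 at t = 6, so at least 11 crossings are needed.
The plan below uses exactly 11 crossings, so it is optimal:
1. 2 cannibals → the right bank.  (the left bank: 4M 1C; the right bank: 0M 2C)
2. 1 cannibal ← the left bank.  (the left bank: 4M 2C; the right bank: 0M 1C)
3. 2 cannibals → the right bank.  (the left bank: 4M 0C; the right bank: 0M 3C)
4. 1 cannibal ← the left bank.  (the left bank: 4M 1C; the right bank: 0M 2C)
5. 2 missionaries → the right bank.  (the left bank: 2M 1C; the right bank: 2M 2C)
6. 1 cannibal ← the left bank.  (the left bank: 2M 2C; the right bank: 2M 1C)
7. 1 missionary and 1 cannibal → the right bank.  (the left bank: 1M 1C; the right bank: 3M 2C)
8. 1 missionary ← the left bank.  (the left bank: 2M 1C; the right bank: 2M 2C)
9. 1 missionary and 1 cannibal → the right bank.  (the left bank: 1M 0C; the right bank: 3M 3C)
10. 1 cannibal ← the left bank.  (the left bank: 1M 1C; the right bank: 3M 2C)
11. 1 missionary and 1 cannibal → the right bank.  (the left bank: 0M 0C; the right bank: 4M 3C)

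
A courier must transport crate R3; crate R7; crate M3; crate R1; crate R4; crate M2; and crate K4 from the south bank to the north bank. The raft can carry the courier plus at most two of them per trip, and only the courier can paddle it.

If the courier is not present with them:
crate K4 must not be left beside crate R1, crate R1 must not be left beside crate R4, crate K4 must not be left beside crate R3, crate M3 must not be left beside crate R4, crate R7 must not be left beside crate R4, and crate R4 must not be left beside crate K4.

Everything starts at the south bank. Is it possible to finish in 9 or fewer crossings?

Counting alone: the courier can take at most 2 across per trip to the north bank, so moving all 7 needs at least 4 loaded trips out, with a return between consecutive ones — at least 7 crossings.
The safety rule pushes this higher. Following every safe sequence of crossings, the most of the 7 that can be at the north bank as the raft arrives there on crossings 7, 9 is 5, 6 respectively — never all 7.
So the move cannot be finished within 9 crossings. (The shortest complete plan takes 11:)
1. Courier goes to the north bank with crate K4 and crate R4.
2. Courier goes back to the south bank with crate R4.
3. Courier goes to the north bank with crate R3 and crate R4.
4. Courier goes back to the south bank with crate K4.
5. Courier goes to the north bank with crate R1 and crate R7.
6. Courier goes back to the south bank with crate R4.
7. Courier goes to the north bank with crate M3 and crate R4.
8. Courier goes back to the south bank with crate R4.
9. Courier goes to the north bank with crate M2 and crate R4.
10. Courier goes back to the south bank with crate R4.
11. Courier goes to the north bank with crate K4 and crate R4.

No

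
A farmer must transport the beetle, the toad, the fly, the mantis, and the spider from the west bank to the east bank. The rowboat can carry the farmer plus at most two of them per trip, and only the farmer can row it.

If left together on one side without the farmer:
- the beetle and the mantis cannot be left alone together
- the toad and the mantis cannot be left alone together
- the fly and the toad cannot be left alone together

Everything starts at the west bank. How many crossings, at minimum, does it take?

5

Counting alone: the farmer can take at most 2 across per trip to the east bank, so moving all 5 needs at least 3 loaded trips out, with a return between consecutive ones — at least 5 crossings.
The plan below uses exactly 5 crossings, so it is optimal:
1. Farmer goes to the east bank with the beetle and the toad.  [the west bank: the fly, the mantis, the spider | the east bank: the beetle, the toad]
2. Farmer goes back to the west bank alone.  [the west bank: the fly, the mantis, the spider | the east bank: the beetle, the toad]
3. Farmer goes to the east bank with the spider.  [the west bank: the fly, the mantis | the east bank: the beetle, the spider, the toad]
4. Farmer goes back to the west bank alone.  [the west bank: the fly, the mantis | the east bank: the beetle, the spider, the toad]
5. Farmer goes to the east bank with the fly and the mantis.  [the west bank: — | the east bank: the beetle, the fly, the mantis, the spider, the toad]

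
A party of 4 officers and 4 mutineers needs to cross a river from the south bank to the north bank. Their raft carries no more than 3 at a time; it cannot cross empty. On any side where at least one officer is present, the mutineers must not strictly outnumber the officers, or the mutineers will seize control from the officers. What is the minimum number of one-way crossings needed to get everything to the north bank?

Counting alone: each trip to the north bank takes at most 3 across and each return brings at least 1 back, so after t trips out (and t−1 returns) at most 3t − (t−1) of the 8 are across; that first reaches 8 at t = 4, so at least 7 crossings are needed.
The safety rule pushes this higher. Following every safe sequence of crossings, the most of the 8 that can be at the north bank as the raft arrives there on crossing 7 is 7 — never all 8.
So no plan with fewer than 9 crossings exists, and this one achieves 9:
1. 2 mutineers → the north bank.  (the south bank: 4O 2M; the north bank: 0O 2M)
2. 1 mutineer ← the south bank.  (the south bank: 4O 3M; the north bank: 0O 1M)
3. 3 mutineers → the north bank.  (the south bank: 4O 0M; the north bank: 0O 4M)
4. 1 mutineer ← the south bank.  (the south bank: 4O 1M; the north bank: 0O 3M)
5. 3 officers → the north bank.  (the south bank: 1O 1M; the north bank: 3O 3M)
6. 1 officer and 1 mutineer ← the south bank.  (the south bank: 2O 2M; the north bank: 2O 2M)
7. 2 officers → the north bank.  (the south bank: 0O 2M; the north bank: 4O 2M)
8. 1 mutineer ← the south bank.  (the south bank: 0O 3M; the north bank: 4O 1M)
9. 3 mutineers → the north bank.  (the south bank: 0O 0M; the north bank: 4O 4M)

9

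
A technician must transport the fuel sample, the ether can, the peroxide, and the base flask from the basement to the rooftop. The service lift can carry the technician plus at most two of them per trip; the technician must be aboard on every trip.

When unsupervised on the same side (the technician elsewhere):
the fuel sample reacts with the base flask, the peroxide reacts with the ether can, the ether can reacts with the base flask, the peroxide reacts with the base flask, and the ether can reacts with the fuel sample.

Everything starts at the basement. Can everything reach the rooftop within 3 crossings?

Counting alone: the technician can take at most 2 across per trip to the rooftop, so moving all 4 needs at least 2 loaded trips out, with a return between consecutive ones — at least 3 crossings.
The safety rule pushes this higher. Following every safe sequence of crossings, the most of the 4 that can be at the rooftop as the service lift arrives there on crossing 3 is 3 — never all 4.
So the move cannot be finished within 3 crossings. (The shortest complete plan takes 5:)
1. Technician goes to the rooftop with the base flask and the ether can.
2. Technician goes back to the basement with the ether can.
3. Technician goes to the rooftop with the fuel sample and the peroxide.
4. Technician goes back to the basement with the base flask.
5. Technician goes to the rooftop with the base flask and the ether can.

No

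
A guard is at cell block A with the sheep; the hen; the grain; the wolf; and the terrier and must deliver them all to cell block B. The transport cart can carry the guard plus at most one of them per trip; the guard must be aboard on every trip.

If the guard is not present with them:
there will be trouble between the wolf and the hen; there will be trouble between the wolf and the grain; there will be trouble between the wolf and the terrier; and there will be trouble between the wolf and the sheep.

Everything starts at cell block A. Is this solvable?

Following every safe sequence of crossings from the start, the most of the 5 that can be at cell block B as the transport cart arrives there on crossings 1, 3 is 1, 2 respectively; the best ever achieved is 2 of 5.
From crossing 5 on, no configuration arises that was not already reachable earlier: only 11 distinct safe configurations (who is on which side, and where the transport cart is) can ever be reached, none of them has everyone across, and every continuation just revisits them. So no valid plan exists.

No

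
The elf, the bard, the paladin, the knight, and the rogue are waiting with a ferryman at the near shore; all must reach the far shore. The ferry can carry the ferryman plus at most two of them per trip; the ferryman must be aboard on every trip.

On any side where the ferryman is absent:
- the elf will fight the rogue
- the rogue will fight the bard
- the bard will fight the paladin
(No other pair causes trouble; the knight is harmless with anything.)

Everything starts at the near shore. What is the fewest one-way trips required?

Counting alone: the ferryman can take at most 2 across per trip to the far shore, so moving all 5 needs at least 3 loaded trips out, with a return between consecutive ones — at least 5 crossings.
The plan below uses exactly 5 crossings, so it is optimal:
1. Ferryman goes to the far shore with the bard and the elf.  [the near shore: the knight, the paladin, the rogue | the far shore: the bard, the elf]
2. Ferryman goes back to the near shore alone.  [the near shore: the knight, the paladin, the rogue | the far shore: the bard, the elf]
3. Ferryman goes to the far shore with the knight.  [the near shore: the paladin, the rogue | the far shore: the bard, the elf, the knight]
4. Ferryman goes back to the near shore alone.  [the near shore: the paladin, the rogue | the far shore: the bard, the elf, the knight]
5. Ferryman goes to the far shore with the paladin and the rogue.  [the near shore: — | the far shore: the bard, the elf, the knight, the paladin, the rogue]

5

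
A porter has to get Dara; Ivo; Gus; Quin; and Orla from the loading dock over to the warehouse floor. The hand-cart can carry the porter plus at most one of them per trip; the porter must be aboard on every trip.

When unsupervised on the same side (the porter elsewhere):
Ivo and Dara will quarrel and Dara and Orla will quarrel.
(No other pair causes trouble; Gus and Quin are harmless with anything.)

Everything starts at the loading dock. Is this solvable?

Yes

1. Porter goes to the warehouse floor with Dara.
2. Porter goes back to the loading dock alone.
3. Porter goes to the warehouse floor with Ivo.
4. Porter goes back to the loading dock with Dara.
5. Porter goes to the warehouse floor with Orla.
6. Porter goes back to the loading dock alone.
7. Porter goes to the warehouse floor with Gus.
8. Porter goes back to the loading dock alone.
9. Porter goes to the warehouse floor with Quin.
10. Porter goes back to the loading dock alone.
11. Porter goes to the warehouse floor with Dara.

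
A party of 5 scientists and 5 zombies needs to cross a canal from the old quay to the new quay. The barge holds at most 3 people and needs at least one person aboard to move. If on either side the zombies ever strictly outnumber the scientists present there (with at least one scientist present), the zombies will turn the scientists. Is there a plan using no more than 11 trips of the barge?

Yes

Yes — this plan uses 11 crossings (≤ 11):
1. 2 zombies → the new quay.  (the old quay: 5S 3Z; the new quay: 0S 2Z)
2. 1 zombie ← the old quay.  (the old quay: 5S 4Z; the new quay: 0S 1Z)
3. 3 zombies → the new quay.  (the old quay: 5S 1Z; the new quay: 0S 4Z)
4. 1 zombie ← the old quay.  (the old quay: 5S 2Z; the new quay: 0S 3Z)
5. 3 scientists → the new quay.  (the old quay: 2S 2Z; the new quay: 3S 3Z)
6. 1 scientist and 1 zombie ← the old quay.  (the old quay: 3S 3Z; the new quay: 2S 2Z)
7. 3 scientists → the new quay.  (the old quay: 0S 3Z; the new quay: 5S 2Z)
8. 1 zombie ← the old quay.  (the old quay: 0S 4Z; the new quay: 5S 1Z)
9. 2 zombies → the new quay.  (the old quay: 0S 2Z; the new quay: 5S 3Z)
10. 1 zombie ← the old quay.  (the old quay: 0S 3Z; the new quay: 5S 2Z)
11. 3 zombies → the new quay.  (the old quay: 0S 0Z; the new quay: 5S 5Z)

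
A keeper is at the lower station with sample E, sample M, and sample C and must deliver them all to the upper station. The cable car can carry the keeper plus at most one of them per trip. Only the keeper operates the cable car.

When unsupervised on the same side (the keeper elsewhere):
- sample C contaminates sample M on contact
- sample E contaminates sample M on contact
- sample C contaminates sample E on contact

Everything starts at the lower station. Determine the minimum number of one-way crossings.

impossible

Whatever the first load, the items left behind include a forbidden pair without the keeper. No opening move is safe, so no plan exists.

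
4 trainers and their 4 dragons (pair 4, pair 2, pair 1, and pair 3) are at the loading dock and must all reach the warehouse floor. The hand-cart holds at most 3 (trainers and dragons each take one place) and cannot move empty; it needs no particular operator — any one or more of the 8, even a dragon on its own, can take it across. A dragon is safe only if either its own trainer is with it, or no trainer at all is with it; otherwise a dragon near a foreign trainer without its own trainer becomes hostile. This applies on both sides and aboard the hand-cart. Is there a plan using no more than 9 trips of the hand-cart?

Yes — this plan uses 9 crossings (≤ 9):
1. dragon 4 and trainer 4 cross → the warehouse floor.
2. trainer 4 crosses ← the loading dock.
3. dragon 2, trainer 2, and trainer 4 cross → the warehouse floor.
4. dragon 4 and trainer 4 cross ← the loading dock.
5. trainer 1, trainer 3, and trainer 4 cross → the warehouse floor.
6. dragon 2 crosses ← the loading dock.
7. dragon 2 and dragon 4 cross → the warehouse floor.
8. dragon 4 crosses ← the loading dock.
9. dragon 1, dragon 3, and dragon 4 cross → the warehouse floor.

Yes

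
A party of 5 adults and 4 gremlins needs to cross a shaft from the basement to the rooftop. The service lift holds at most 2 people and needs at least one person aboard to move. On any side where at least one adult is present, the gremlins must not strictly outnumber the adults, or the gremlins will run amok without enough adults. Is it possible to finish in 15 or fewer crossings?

Yes

Yes — this plan uses 15 crossings (≤ 15):
1. 2 gremlins → the rooftop.  (the basement: 5A 2G; the rooftop: 0A 2G)
2. 1 gremlin ← the basement.  (the basement: 5A 3G; the rooftop: 0A 1G)
3. 2 gremlins → the rooftop.  (the basement: 5A 1G; the rooftop: 0A 3G)
4. 1 gremlin ← the basement.  (the basement: 5A 2G; the rooftop: 0A 2G)
5. 2 adults → the rooftop.  (the basement: 3A 2G; the rooftop: 2A 2G)
6. 1 gremlin ← the basement.  (the basement: 3A 3G; the rooftop: 2A 1G)
7. 1 adult and 1 gremlin → the rooftop.  (the basement: 2A 2G; the rooftop: 3A 2G)
8. 1 adult ← the basement.  (the basement: 3A 2G; the rooftop: 2A 2G)
9. 1 adult and 1 gremlin → the rooftop.  (the basement: 2A 1G; the rooftop: 3A 3G)
10. 1 gremlin ← the basement.  (the basement: 2A 2G; the rooftop: 3A 2G)
11. 1 adult and 1 gremlin → the rooftop.  (the basement: 1A 1G; the rooftop: 4A 3G)
12. 1 adult ← the basement.  (the basement: 2A 1G; the rooftop: 3A 3G)
13. 1 adult and 1 gremlin → the rooftop.  (the basement: 1A 0G; the rooftop: 4A 4G)
14. 1 gremlin ← the basement.  (the basement: 1A 1G; the rooftop: 4A 3G)
15. 1 adult and 1 gremlin → the rooftop.  (the basement: 0A 0G; the rooftop: 5A 4G)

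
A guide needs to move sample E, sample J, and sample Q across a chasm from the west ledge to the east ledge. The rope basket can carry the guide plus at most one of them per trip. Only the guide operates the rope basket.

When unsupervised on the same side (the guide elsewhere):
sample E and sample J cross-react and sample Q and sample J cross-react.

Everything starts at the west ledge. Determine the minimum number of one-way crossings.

Counting alone: the guide can take at most 1 across per trip to the east ledge, so moving all 3 needs at least 3 loaded trips out, with a return between consecutive ones — at least 5 crossings.
The safety rule pushes this higher. Following every safe sequence of crossings, the most of the 3 that can be at the east ledge as the rope basket arrives there on crossing 5 is 2 — never all 3.
So no plan with fewer than 7 crossings exists, and this one achieves 7:
1. Guide goes to the east ledge with sample J.
2. Guide goes back to the west ledge alone.
3. Guide goes to the east ledge with sample E.
4. Guide goes back to the west ledge with sample J.
5. Guide goes to the east ledge with sample Q.
6. Guide goes back to the west ledge alone.
7. Guide goes to the east ledge with sample J.

7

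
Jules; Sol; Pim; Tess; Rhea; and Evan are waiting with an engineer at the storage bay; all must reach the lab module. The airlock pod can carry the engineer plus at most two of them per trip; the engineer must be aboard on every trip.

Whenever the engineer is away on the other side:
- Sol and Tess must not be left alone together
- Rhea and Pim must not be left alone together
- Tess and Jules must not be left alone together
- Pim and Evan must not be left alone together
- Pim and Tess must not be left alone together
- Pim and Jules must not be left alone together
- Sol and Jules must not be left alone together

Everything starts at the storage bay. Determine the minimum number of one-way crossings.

Whatever the first load, the items left behind include a forbidden pair without the engineer. No opening move is safe, so no plan exists.

impossible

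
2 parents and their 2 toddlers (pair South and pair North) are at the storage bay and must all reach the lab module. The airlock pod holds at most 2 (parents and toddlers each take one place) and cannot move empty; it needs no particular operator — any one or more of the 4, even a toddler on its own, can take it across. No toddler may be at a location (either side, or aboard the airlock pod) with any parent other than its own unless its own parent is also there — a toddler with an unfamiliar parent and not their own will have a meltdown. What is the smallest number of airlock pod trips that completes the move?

Counting alone: each trip to the lab module takes at most 2 across and each return brings at least 1 back, so after t trips out (and t−1 returns) at most 2t − (t−1) of the 4 are across; that first reaches 4 at t = 3, so at least 5 crossings are needed.
The plan below uses exactly 5 crossings, so it is optimal:
1. parent South and toddler South cross → the lab module.
2. parent South crosses ← the storage bay.
3. parent North and parent South cross → the lab module.
4. parent North crosses ← the storage bay.
5. parent North and toddler North cross → the lab module.

5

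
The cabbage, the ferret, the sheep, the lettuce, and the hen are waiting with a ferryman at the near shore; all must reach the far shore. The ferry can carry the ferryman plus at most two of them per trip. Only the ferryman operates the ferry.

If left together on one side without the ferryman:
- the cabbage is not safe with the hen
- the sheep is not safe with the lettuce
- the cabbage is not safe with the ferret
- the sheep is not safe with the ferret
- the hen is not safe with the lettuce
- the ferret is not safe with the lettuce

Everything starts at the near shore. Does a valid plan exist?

Whatever the first load, the items left behind include a forbidden pair without the ferryman. No opening move is safe, so no plan exists.

No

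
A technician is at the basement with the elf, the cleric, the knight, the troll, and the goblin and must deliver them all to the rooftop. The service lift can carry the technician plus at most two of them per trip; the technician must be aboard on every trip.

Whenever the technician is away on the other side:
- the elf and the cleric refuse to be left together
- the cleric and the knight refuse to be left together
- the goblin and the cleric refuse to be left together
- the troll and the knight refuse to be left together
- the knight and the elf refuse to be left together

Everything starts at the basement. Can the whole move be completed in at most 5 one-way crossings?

No

Counting alone: the technician can take at most 2 across per trip to the rooftop, so moving all 5 needs at least 3 loaded trips out, with a return between consecutive ones — at least 5 crossings.
The safety rule pushes this higher. Following every safe sequence of crossings, the most of the 5 that can be at the rooftop as the service lift arrives there on crossing 5 is 4 — never all 5.
So the move cannot be finished within 5 crossings. (The shortest complete plan takes 7:)
1. Technician goes to the rooftop with the cleric and the knight.  [the basement: the elf, the goblin, the troll | the rooftop: the cleric, the knight]
2. Technician goes back to the basement with the cleric.  [the basement: the cleric, the elf, the goblin, the troll | the rooftop: the knight]
3. Technician goes to the rooftop with the elf and the goblin.  [the basement: the cleric, the troll | the rooftop: the elf, the goblin, the knight]
4. Technician goes back to the basement with the elf.  [the basement: the cleric, the elf, the troll | the rooftop: the goblin, the knight]
5. Technician goes to the rooftop with the elf and the troll.  [the basement: the cleric | the rooftop: the elf, the goblin, the knight, the troll]
6. Technician goes back to the basement with the knight.  [the basement: the cleric, the knight | the rooftop: the elf, the goblin, the troll]
7. Technician goes to the rooftop with the cleric and the knight.  [the basement: — | the rooftop: the cleric, the elf, the goblin, the knight, the troll]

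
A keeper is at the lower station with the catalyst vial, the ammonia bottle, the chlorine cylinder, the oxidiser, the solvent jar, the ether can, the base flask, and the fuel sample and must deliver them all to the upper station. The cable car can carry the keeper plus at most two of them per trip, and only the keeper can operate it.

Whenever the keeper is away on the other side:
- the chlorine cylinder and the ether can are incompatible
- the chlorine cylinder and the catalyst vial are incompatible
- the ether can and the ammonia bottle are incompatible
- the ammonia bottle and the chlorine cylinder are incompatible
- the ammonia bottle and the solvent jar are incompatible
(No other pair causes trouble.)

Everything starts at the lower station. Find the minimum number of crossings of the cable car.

Counting alone: the keeper can take at most 2 across per trip to the upper station, so moving all 8 needs at least 4 loaded trips out, with a return between consecutive ones — at least 7 crossings.
The safety rule pushes this higher. Following every safe sequence of crossings, the most of the 8 that can be at the upper station as the cable car arrives there on crossings 7, 9, 11 is 5, 6, 7 respectively — never all 8.
So no plan with fewer than 13 crossings exists, and this one achieves 13:
1. Keeper goes to the upper station with the ammonia bottle and the chlorine cylinder.  [the lower station: the base flask, the catalyst vial, the ether can, the fuel sample, the oxidiser, the solvent jar | the upper station: the ammonia bottle, the chlorine cylinder]
2. Keeper goes back to the lower station with the ammonia bottle.  [the lower station: the ammonia bottle, the base flask, the catalyst vial, the ether can, the fuel sample, the oxidiser, the solvent jar | the upper station: the chlorine cylinder]
3. Keeper goes to the upper station with the ammonia bottle and the catalyst vial.  [the lower station: the base flask, the ether can, the fuel sample, the oxidiser, the solvent jar | the upper station: the ammonia bottle, the catalyst vial, the chlorine cylinder]
4. Keeper goes back to the lower station with the chlorine cylinder.  [the lower station: the base flask, the chlorine cylinder, the ether can, the fuel sample, the oxidiser, the solvent jar | the upper station: the ammonia bottle, the catalyst vial]
5. Keeper goes to the upper station with the chlorine cylinder and the oxidiser.  [the lower station: the base flask, the ether can, the fuel sample, the solvent jar | the upper station: the ammonia bottle, the catalyst vial, the chlorine cylinder, the oxidiser]
6. Keeper goes back to the lower station with the chlorine cylinder.  [the lower station: the base flask, the chlorine cylinder, the ether can, the fuel sample, the solvent jar | the upper station: the ammonia bottle, the catalyst vial, the oxidiser]
7. Keeper goes to the upper station with the base flask and the chlorine cylinder.  [the lower station: the ether can, the fuel sample, the solvent jar | the upper station: the ammonia bottle, the base flask, the catalyst vial, the chlorine cylinder, the oxidiser]
8. Keeper goes back to the lower station with the chlorine cylinder.  [the lower station: the chlorine cylinder, the ether can, the fuel sample, the solvent jar | the upper station: the ammonia bottle, the base flask, the catalyst vial, the oxidiser]
9. Keeper goes to the upper station with the chlorine cylinder and the fuel sample.  [the lower station: the ether can, the solvent jar | the upper station: the ammonia bottle, the base flask, the catalyst vial, the chlorine cylinder, the fuel sample, the oxidiser]
10. Keeper goes back to the lower station with the chlorine cylinder.  [the lower station: the chlorine cylinder, the ether can, the solvent jar | the upper station: the ammonia bottle, the base flask, the catalyst vial, the fuel sample, the oxidiser]
11. Keeper goes to the upper station with the ether can and the solvent jar.  [the lower station: the chlorine cylinder | the upper station: the ammonia bottle, the base flask, the catalyst vial, the ether can, the fuel sample, the oxidiser, the solvent jar]
12. Keeper goes back to the lower station with the ammonia bottle.  [the lower station: the ammonia bottle, the chlorine cylinder | the upper station: the base flask, the catalyst vial, the ether can, the fuel sample, the oxidiser, the solvent jar]
13. Keeper goes to the upper station with the ammonia bottle and the chlorine cylinder.  [the lower station: — | the upper station: the ammonia bottle, the base flask, the catalyst vial, the chlorine cylinder, the ether can, the fuel sample, the oxidiser, the solvent jar]

13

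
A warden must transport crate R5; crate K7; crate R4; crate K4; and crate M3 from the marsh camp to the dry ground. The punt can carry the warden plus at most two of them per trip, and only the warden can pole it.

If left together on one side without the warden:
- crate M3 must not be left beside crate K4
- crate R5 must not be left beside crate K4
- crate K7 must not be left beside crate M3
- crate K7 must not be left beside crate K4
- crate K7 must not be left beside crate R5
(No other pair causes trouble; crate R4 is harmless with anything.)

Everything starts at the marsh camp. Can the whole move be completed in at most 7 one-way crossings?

Yes — this plan uses 7 crossings (≤ 7):
1. Warden goes to the dry ground with crate K4 and crate K7.  [the marsh camp: crate M3, crate R4, crate R5 | the dry ground: crate K4, crate K7]
2. Warden goes back to the marsh camp with crate K7.  [the marsh camp: crate K7, crate M3, crate R4, crate R5 | the dry ground: crate K4]
3. Warden goes to the dry ground with crate M3 and crate R5.  [the marsh camp: crate K7, crate R4 | the dry ground: crate K4, crate M3, crate R5]
4. Warden goes back to the marsh camp with crate K4.  [the marsh camp: crate K4, crate K7, crate R4 | the dry ground: crate M3, crate R5]
5. Warden goes to the dry ground with crate K7 and crate R4.  [the marsh camp: crate K4 | the dry ground: crate K7, crate M3, crate R4, crate R5]
6. Warden goes back to the marsh camp with crate K7.  [the marsh camp: crate K4, crate K7 | the dry ground: crate M3, crate R4, crate R5]
7. Warden goes to the dry ground with crate K4 and crate K7.  [the marsh camp: — | the dry ground: crate K4, crate K7, crate M3, crate R4, crate R5]

Yes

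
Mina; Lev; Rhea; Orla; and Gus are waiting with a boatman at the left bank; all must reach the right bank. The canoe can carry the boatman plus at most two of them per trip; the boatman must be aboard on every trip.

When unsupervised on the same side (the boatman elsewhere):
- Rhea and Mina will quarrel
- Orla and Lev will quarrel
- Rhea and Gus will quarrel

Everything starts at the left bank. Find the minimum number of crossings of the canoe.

5

Counting alone: the boatman can take at most 2 across per trip to the right bank, so moving all 5 needs at least 3 loaded trips out, with a return between consecutive ones — at least 5 crossings.
The plan below uses exactly 5 crossings, so it is optimal:
1. Boatman goes to the right bank with Lev and Rhea.
2. Boatman goes back to the left bank alone.
3. Boatman goes to the right bank with Gus and Mina.
4. Boatman goes back to the left bank with Rhea.
5. Boatman goes to the right bank with Orla and Rhea.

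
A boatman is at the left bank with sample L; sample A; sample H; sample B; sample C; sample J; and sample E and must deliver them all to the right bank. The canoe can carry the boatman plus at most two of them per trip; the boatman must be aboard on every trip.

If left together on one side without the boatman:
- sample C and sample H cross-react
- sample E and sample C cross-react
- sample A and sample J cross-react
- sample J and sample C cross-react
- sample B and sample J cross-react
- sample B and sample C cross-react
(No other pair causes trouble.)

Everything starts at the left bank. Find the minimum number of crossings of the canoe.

11

Counting alone: the boatman can take at most 2 across per trip to the right bank, so moving all 7 needs at least 4 loaded trips out, with a return between consecutive ones — at least 7 crossings.
The safety rule pushes this higher. Following every safe sequence of crossings, the most of the 7 that can be at the right bank as the canoe arrives there on crossings 7, 9 is 5, 6 respectively — never all 7.
So no plan with fewer than 11 crossings exists, and this one achieves 11:
1. Boatman goes to the right bank with sample C and sample J.  [the left bank: sample A, sample B, sample E, sample H, sample L | the right bank: sample C, sample J]
2. Boatman goes back to the left bank with sample C.  [the left bank: sample A, sample B, sample C, sample E, sample H, sample L | the right bank: sample J]
3. Boatman goes to the right bank with sample C and sample L.  [the left bank: sample A, sample B, sample E, sample H | the right bank: sample C, sample J, sample L]
4. Boatman goes back to the left bank with sample C.  [the left bank: sample A, sample B, sample C, sample E, sample H | the right bank: sample J, sample L]
5. Boatman goes to the right bank with sample A and sample C.  [the left bank: sample B, sample E, sample H | the right bank: sample A, sample C, sample J, sample L]
6. Boatman goes back to the left bank with sample J.  [the left bank: sample B, sample E, sample H, sample J | the right bank: sample A, sample C, sample L]
7. Boatman goes to the right bank with sample B and sample H.  [the left bank: sample E, sample J | the right bank: sample A, sample B, sample C, sample H, sample L]
8. Boatman goes back to the left bank with sample C.  [the left bank: sample C, sample E, sample J | the right bank: sample A, sample B, sample H, sample L]
9. Boatman goes to the right bank with sample C and sample E.  [the left bank: sample J | the right bank: sample A, sample B, sample C, sample E, sample H, sample L]
10. Boatman goes back to the left bank with sample C.  [the left bank: sample C, sample J | the right bank: sample A, sample B, sample E, sample H, sample L]
11. Boatman goes to the right bank with sample C and sample J.  [the left bank: — | the right bank: sample A, sample B, sample C, sample E, sample H, sample J, sample L]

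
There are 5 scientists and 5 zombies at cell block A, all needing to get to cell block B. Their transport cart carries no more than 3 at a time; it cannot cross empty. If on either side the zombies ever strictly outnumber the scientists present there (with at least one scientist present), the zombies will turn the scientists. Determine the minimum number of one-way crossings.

11

Counting alone: each trip to cell block B takes at most 3 across and each return brings at least 1 back, so after t trips out (and t−1 returns) at most 3t − (t−1) of the 10 are across; that first reaches 10 at t = 5, so at least 9 crossings are needed.
The safety rule pushes this higher. Following every safe sequence of crossings, the most of the 10 that can be at cell block B as the transport cart arrives there on crossing 9 is 9 — never all 10.
So no plan with fewer than 11 crossings exists, and this one achieves 11:
1. 2 zombies → cell block B.  (cell block A: 5S 3Z; cell block B: 0S 2Z)
2. 1 zombie ← cell block A.  (cell block A: 5S 4Z; cell block B: 0S 1Z)
3. 3 zombies → cell block B.  (cell block A: 5S 1Z; cell block B: 0S 4Z)
4. 1 zombie ← cell block A.  (cell block A: 5S 2Z; cell block B: 0S 3Z)
5. 3 scientists → cell block B.  (cell block A: 2S 2Z; cell block B: 3S 3Z)
6. 1 scientist and 1 zombie ← cell block A.  (cell block A: 3S 3Z; cell block B: 2S 2Z)
7. 3 scientists → cell block B.  (cell block A: 0S 3Z; cell block B: 5S 2Z)
8. 1 zombie ← cell block A.  (cell block A: 0S 4Z; cell block B: 5S 1Z)
9. 2 zombies → cell block B.  (cell block A: 0S 2Z; cell block B: 5S 3Z)
10. 1 zombie ← cell block A.  (cell block A: 0S 3Z; cell block B: 5S 2Z)
11. 3 zombies → cell block B.  (cell block A: 0S 0Z; cell block B: 5S 5Z)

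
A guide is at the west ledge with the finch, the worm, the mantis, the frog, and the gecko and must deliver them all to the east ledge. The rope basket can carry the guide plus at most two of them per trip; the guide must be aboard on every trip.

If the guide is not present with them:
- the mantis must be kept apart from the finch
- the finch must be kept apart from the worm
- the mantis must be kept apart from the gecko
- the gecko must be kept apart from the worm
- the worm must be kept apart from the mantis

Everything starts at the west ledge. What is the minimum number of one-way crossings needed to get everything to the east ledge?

Counting alone: the guide can take at most 2 across per trip to the east ledge, so moving all 5 needs at least 3 loaded trips out, with a return between consecutive ones — at least 5 crossings.
The safety rule pushes this higher. Following every safe sequence of crossings, the most of the 5 that can be at the east ledge as the rope basket arrives there on crossing 5 is 4 — never all 5.
So no plan with fewer than 7 crossings exists, and this one achieves 7:
1. Guide goes to the east ledge with the mantis and the worm.  [the west ledge: the finch, the frog, the gecko | the east ledge: the mantis, the worm]
2. Guide goes back to the west ledge with the worm.  [the west ledge: the finch, the frog, the gecko, the worm | the east ledge: the mantis]
3. Guide goes to the east ledge with the finch and the gecko.  [the west ledge: the frog, the worm | the east ledge: the finch, the gecko, the mantis]
4. Guide goes back to the west ledge with the mantis.  [the west ledge: the frog, the mantis, the worm | the east ledge: the finch, the gecko]
5. Guide goes to the east ledge with the frog and the worm.  [the west ledge: the mantis | the east ledge: the finch, the frog, the gecko, the worm]
6. Guide goes back to the west ledge with the worm.  [the west ledge: the mantis, the worm | the east ledge: the finch, the frog, the gecko]
7. Guide goes to the east ledge with the mantis and the worm.  [the west ledge: — | the east ledge: the finch, the frog, the gecko, the mantis, the worm]

7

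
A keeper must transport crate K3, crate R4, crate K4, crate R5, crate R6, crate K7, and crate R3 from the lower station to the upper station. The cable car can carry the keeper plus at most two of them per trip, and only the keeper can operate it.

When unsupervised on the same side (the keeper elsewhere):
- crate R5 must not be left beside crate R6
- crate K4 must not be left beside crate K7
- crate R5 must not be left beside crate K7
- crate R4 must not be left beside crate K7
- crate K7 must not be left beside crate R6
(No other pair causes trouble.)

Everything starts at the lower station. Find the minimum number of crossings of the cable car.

11

Counting alone: the keeper can take at most 2 across per trip to the upper station, so moving all 7 needs at least 4 loaded trips out, with a return between consecutive ones — at least 7 crossings.
The safety rule pushes this higher. Following every safe sequence of crossings, the most of the 7 that can be at the upper station as the cable car arrives there on crossings 7, 9 is 5, 6 respectively — never all 7.
So no plan with fewer than 11 crossings exists, and this one achieves 11:
1. Keeper goes to the upper station with crate K7 and crate R5.  [the lower station: crate K3, crate K4, crate R3, crate R4, crate R6 | the upper station: crate K7, crate R5]
2. Keeper goes back to the lower station with crate R5.  [the lower station: crate K3, crate K4, crate R3, crate R4, crate R5, crate R6 | the upper station: crate K7]
3. Keeper goes to the upper station with crate K3 and crate R5.  [the lower station: crate K4, crate R3, crate R4, crate R6 | the upper station: crate K3, crate K7, crate R5]
4. Keeper goes back to the lower station with crate R5.  [the lower station: crate K4, crate R3, crate R4, crate R5, crate R6 | the upper station: crate K3, crate K7]
5. Keeper goes to the upper station with crate R4 and crate R5.  [the lower station: crate K4, crate R3, crate R6 | the upper station: crate K3, crate K7, crate R4, crate R5]
6. Keeper goes back to the lower station with crate K7.  [the lower station: crate K4, crate K7, crate R3, crate R6 | the upper station: crate K3, crate R4, crate R5]
7. Keeper goes to the upper station with crate K4 and crate R6.  [the lower station: crate K7, crate R3 | the upper station: crate K3, crate K4, crate R4, crate R5, crate R6]
8. Keeper goes back to the lower station with crate R5.  [the lower station: crate K7, crate R3, crate R5 | the upper station: crate K3, crate K4, crate R4, crate R6]
9. Keeper goes to the upper station with crate R3 and crate R5.  [the lower station: crate K7 | the upper station: crate K3, crate K4, crate R3, crate R4, crate R5, crate R6]
10. Keeper goes back to the lower station with crate R5.  [the lower station: crate K7, crate R5 | the upper station: crate K3, crate K4, crate R3, crate R4, crate R6]
11. Keeper goes to the upper station with crate K7 and crate R5.  [the lower station: — | the upper station: crate K3, crate K4, crate K7, crate R3, crate R4, crate R5, crate R6]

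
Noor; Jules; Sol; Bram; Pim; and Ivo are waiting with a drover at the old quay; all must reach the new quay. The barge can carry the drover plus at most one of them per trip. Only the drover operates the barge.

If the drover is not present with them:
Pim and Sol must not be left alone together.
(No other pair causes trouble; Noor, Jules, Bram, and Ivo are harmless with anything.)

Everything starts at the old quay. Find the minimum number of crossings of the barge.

11

Counting alone: the drover can take at most 1 across per trip to the new quay, so moving all 6 needs at least 6 loaded trips out, with a return between consecutive ones — at least 11 crossings.
The plan below uses exactly 11 crossings, so it is optimal:
1. Drover goes to the new quay with Sol.  [the old quay: Bram, Ivo, Jules, Noor, Pim | the new quay: Sol]
2. Drover goes back to the old quay alone.  [the old quay: Bram, Ivo, Jules, Noor, Pim | the new quay: Sol]
3. Drover goes to the new quay with Noor.  [the old quay: Bram, Ivo, Jules, Pim | the new quay: Noor, Sol]
4. Drover goes back to the old quay alone.  [the old quay: Bram, Ivo, Jules, Pim | the new quay: Noor, Sol]
5. Drover goes to the new quay with Jules.  [the old quay: Bram, Ivo, Pim | the new quay: Jules, Noor, Sol]
6. Drover goes back to the old quay alone.  [the old quay: Bram, Ivo, Pim | the new quay: Jules, Noor, Sol]
7. Drover goes to the new quay with Bram.  [the old quay: Ivo, Pim | the new quay: Bram, Jules, Noor, Sol]
8. Drover goes back to the old quay alone.  [the old quay: Ivo, Pim | the new quay: Bram, Jules, Noor, Sol]
9. Drover goes to the new quay with Ivo.  [the old quay: Pim | the new quay: Bram, Ivo, Jules, Noor, Sol]
10. Drover goes back to the old quay alone.  [the old quay: Pim | the new quay: Bram, Ivo, Jules, Noor, Sol]
11. Drover goes to the new quay with Pim.  [the old quay: — | the new quay: Bram, Ivo, Jules, Noor, Pim, Sol]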